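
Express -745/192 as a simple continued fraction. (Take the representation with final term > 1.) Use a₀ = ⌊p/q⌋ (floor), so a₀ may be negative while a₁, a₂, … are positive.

[-4; 8, 2, 1, 7]

-745 = -4×192 + 23
192 = 8×23 + 8
23 = 2×8 + 7
8 = 1×7 + 1
7 = 7×1 + 0  (stop)
So -745/192 = [-4; 8, 2, 1, 7].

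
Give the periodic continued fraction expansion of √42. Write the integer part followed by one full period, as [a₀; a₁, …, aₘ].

[6; 2, 12]

a₀ = ⌊√42⌋ = 6.
With m₀=0, d₀=1 and mₖ₊₁ = dₖaₖ − mₖ, dₖ₊₁ = (n − mₖ₊₁²)/dₖ, aₖ₊₁ = ⌊(a₀+mₖ₊₁)/dₖ₊₁⌋:
  k=1: m=6, d=6, a=2
  k=2: m=6, d=1, a=12
d=1 and a=2a₀=12 at k=2, so the next step gives (m, d) = (6, 6) again — its k=1 value — and the period has length 2.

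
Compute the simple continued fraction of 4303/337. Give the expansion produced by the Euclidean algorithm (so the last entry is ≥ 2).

4303 = 12·337 + 259
337 = 1·259 + 78
259 = 3·78 + 25
78 = 3·25 + 3
25 = 8·3 + 1
3 = 3·1 + 0  (stop)
So 4303/337 = [12; 1, 3, 3, 8, 3].

[12; 1, 3, 3, 8, 3]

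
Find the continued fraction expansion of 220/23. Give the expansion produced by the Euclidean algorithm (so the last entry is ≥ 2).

220 = 9×23 + 13
23 = 1×13 + 10
13 = 1×10 + 3
10 = 3×3 + 1
3 = 3×1 + 0  (stop)
So 220/23 = [9; 1, 1, 3, 3].

[9; 1, 1, 3, 3]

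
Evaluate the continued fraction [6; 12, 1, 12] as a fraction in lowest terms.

Fold from the inside: start with 12/1.
  1 + 1/12 = 13/12
  12 + 12/13 = 168/13
  6 + 13/168 = 1021/168

1021/168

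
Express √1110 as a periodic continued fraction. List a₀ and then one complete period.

[33; 3, 6, 3, 66]

a₀ = ⌊√1110⌋ = 33.
With m₀=0, d₀=1 and mₖ₊₁ = dₖaₖ − mₖ, dₖ₊₁ = (n − mₖ₊₁²)/dₖ, aₖ₊₁ = ⌊(a₀+mₖ₊₁)/dₖ₊₁⌋:
  k=1: m=33, d=21, a=3
  k=2: m=30, d=10, a=6
  k=3: m=30, d=21, a=3
  k=4: m=33, d=1, a=66
d=1 and a=2a₀=66 at k=4, so the next step gives (m, d) = (33, 21) again — its k=1 value — and the period has length 4.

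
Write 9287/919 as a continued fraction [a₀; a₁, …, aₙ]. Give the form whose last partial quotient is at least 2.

[10; 9, 2, 9, 5]

9287 = 10·919 + 97
919 = 9·97 + 46
97 = 2·46 + 5
46 = 9·5 + 1
5 = 5·1 + 0  (stop)
So 9287/919 = [10; 9, 2, 9, 5].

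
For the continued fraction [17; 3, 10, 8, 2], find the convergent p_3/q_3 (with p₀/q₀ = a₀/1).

4348/251

Using pₖ = aₖpₖ₋₁ + pₖ₋₂, qₖ = aₖqₖ₋₁ + qₖ₋₂ (with p₋₁=1, p₋₂=0, q₋₁=0, q₋₂=1):
  k=0: a=17, p=17, q=1
  k=1: a=3, p=52, q=3
  k=2: a=10, p=537, q=31
  k=3: a=8, p=4348, q=251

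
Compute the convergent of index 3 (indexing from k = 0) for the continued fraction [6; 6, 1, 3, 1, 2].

166/27

Using pₖ = aₖpₖ₋₁ + pₖ₋₂, qₖ = aₖqₖ₋₁ + qₖ₋₂ (with p₋₁=1, p₋₂=0, q₋₁=0, q₋₂=1):
  k=0: a=6, p=6, q=1
  k=1: a=6, p=37, q=6
  k=2: a=1, p=43, q=7
  k=3: a=3, p=166, q=27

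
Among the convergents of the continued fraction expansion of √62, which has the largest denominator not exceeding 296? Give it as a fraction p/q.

1000/127

√62 = [7; 1, 6, 1, 14, …] (period length 4).
Convergents:
  p_0/q_0 = 7/1
  p_1/q_1 = 8/1
  p_2/q_2 = 55/7
  p_3/q_3 = 63/8
  p_4/q_4 = 937/119
  p_5/q_5 = 1000/127
  p_6/q_6 = 6937/881
q_5 = 127 ≤ 296 < 881 = q_6, so the answer is 1000/127.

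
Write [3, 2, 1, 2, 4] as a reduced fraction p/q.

Fold from the inside: start with 4/1.
  2 + 1/4 = 9/4
  1 + 4/9 = 13/9
  2 + 9/13 = 35/13
  3 + 13/35 = 118/35

118/35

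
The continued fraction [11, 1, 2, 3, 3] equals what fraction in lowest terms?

Using pₖ = aₖpₖ₋₁ + pₖ₋₂ and qₖ = aₖqₖ₋₁ + qₖ₋₂:
  k=0: a=11, p=11, q=1
  k=1: a=1, p=12, q=1
  k=2: a=2, p=35, q=3
  k=3: a=3, p=117, q=10
  k=4: a=3, p=386, q=33

386/33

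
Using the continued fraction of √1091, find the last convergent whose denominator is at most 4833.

√1091 = [33; 33, 66, …] (period length 2).
Convergents:
  p_0/q_0 = 33/1
  p_1/q_1 = 1090/33
  p_2/q_2 = 71973/2179
  p_3/q_3 = 2376199/71940
q_2 = 2179 ≤ 4833 < 71940 = q_3, so the answer is 71973/2179.

71973/2179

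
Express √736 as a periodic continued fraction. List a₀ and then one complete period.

a₀ = ⌊√736⌋ = 27.

[27; 7, 1, 2, 1, 2, 1, 7, 54]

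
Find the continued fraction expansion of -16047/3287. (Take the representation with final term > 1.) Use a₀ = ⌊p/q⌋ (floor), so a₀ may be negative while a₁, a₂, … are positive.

-16047 = -5·3287 + 388
3287 = 8·388 + 183
388 = 2·183 + 22
183 = 8·22 + 7
22 = 3·7 + 1
7 = 7·1 + 0  (stop)
So -16047/3287 = [-5; 8, 2, 8, 3, 7].

[-5; 8, 2, 8, 3, 7]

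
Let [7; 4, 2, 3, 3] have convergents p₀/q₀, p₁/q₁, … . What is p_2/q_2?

Using pₖ = aₖpₖ₋₁ + pₖ₋₂, qₖ = aₖqₖ₋₁ + qₖ₋₂ (with p₋₁=1, p₋₂=0, q₋₁=0, q₋₂=1):
  k=0: a=7, p=7, q=1
  k=1: a=4, p=29, q=4
  k=2: a=2, p=65, q=9

65/9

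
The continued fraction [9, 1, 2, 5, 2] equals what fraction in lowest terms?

339/35

Using pₖ = aₖpₖ₋₁ + pₖ₋₂ and qₖ = aₖqₖ₋₁ + qₖ₋₂:
  k=0: a=9, p=9, q=1
  k=1: a=1, p=10, q=1
  k=2: a=2, p=29, q=3
  k=3: a=5, p=155, q=16
  k=4: a=2, p=339, q=35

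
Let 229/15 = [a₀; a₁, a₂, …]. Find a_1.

3

229 = 15·15 + 4   →  a_0 = 15
15 = 3·4 + 3   →  a_1 = 3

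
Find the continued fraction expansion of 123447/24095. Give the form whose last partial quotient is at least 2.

123447 = 5·24095 + 2972
24095 = 8·2972 + 319
2972 = 9·319 + 101
319 = 3·101 + 16
101 = 6·16 + 5
16 = 3·5 + 1
5 = 5·1 + 0  (stop)
So 123447/24095 = [5; 8, 9, 3, 6, 3, 5].

[5; 8, 9, 3, 6, 3, 5]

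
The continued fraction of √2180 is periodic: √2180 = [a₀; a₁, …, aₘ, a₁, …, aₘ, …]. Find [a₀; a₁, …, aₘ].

a₀ = ⌊√2180⌋ = 46.

[46; 1, 2, 4, 2, 1, 92]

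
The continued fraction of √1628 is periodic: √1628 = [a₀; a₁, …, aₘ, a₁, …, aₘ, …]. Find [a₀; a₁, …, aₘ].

[40; 2, 1, 6, 1, 2, 80]

a₀ = ⌊√1628⌋ = 40.
With m₀=0, d₀=1 and mₖ₊₁ = dₖaₖ − mₖ, dₖ₊₁ = (n − mₖ₊₁²)/dₖ, aₖ₊₁ = ⌊(a₀+mₖ₊₁)/dₖ₊₁⌋:
  k=1: m=40, d=28, a=2
  k=2: m=16, d=49, a=1
  k=3: m=33, d=11, a=6
  k=4: m=33, d=49, a=1
  k=5: m=16, d=28, a=2
  k=6: m=40, d=1, a=80
d=1 and a=2a₀=80 at k=6, so the next step gives (m, d) = (40, 28) again — its k=1 value — and the period has length 6.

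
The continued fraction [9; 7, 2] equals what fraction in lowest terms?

137/15

Fold from the inside: start with 2/1.
  7 + 1/2 = 15/2
  9 + 2/15 = 137/15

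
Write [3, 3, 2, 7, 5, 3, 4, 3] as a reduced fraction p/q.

39099/11890

Fold from the inside: start with 3/1.
  4 + 1/3 = 13/3
  3 + 3/13 = 42/13
  5 + 13/42 = 223/42
  7 + 42/223 = 1603/223
  2 + 223/1603 = 3429/1603
  3 + 1603/3429 = 11890/3429
  3 + 3429/11890 = 39099/11890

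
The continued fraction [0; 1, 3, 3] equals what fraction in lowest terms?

10/13

Fold from the inside: start with 3/1.
  3 + 1/3 = 10/3
  1 + 3/10 = 13/10
  0 + 10/13 = 10/13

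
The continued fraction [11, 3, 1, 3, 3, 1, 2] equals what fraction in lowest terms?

Using pₖ = aₖpₖ₋₁ + pₖ₋₂ and qₖ = aₖqₖ₋₁ + qₖ₋₂:
  k=0: a=11, p=11, q=1
  k=1: a=3, p=34, q=3
  k=2: a=1, p=45, q=4
  k=3: a=3, p=169, q=15
  k=4: a=3, p=552, q=49
  k=5: a=1, p=721, q=64
  k=6: a=2, p=1994, q=177

1994/177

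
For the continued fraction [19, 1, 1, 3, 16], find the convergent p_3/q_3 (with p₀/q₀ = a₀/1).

137/7

Using pₖ = aₖpₖ₋₁ + pₖ₋₂, qₖ = aₖqₖ₋₁ + qₖ₋₂ (with p₋₁=1, p₋₂=0, q₋₁=0, q₋₂=1):
  k=0: a=19, p=19, q=1
  k=1: a=1, p=20, q=1
  k=2: a=1, p=39, q=2
  k=3: a=3, p=137, q=7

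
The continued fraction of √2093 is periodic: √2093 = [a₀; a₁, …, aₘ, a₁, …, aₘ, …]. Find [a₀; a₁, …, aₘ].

a₀ = ⌊√2093⌋ = 45.
With m₀=0, d₀=1 and mₖ₊₁ = dₖaₖ − mₖ, dₖ₊₁ = (n − mₖ₊₁²)/dₖ, aₖ₊₁ = ⌊(a₀+mₖ₊₁)/dₖ₊₁⌋:
  k=1: m=45, d=68, a=1
  k=2: m=23, d=23, a=2
  k=3: m=23, d=68, a=1
  k=4: m=45, d=1, a=90
d=1 and a=2a₀=90 at k=4, so the next step gives (m, d) = (45, 68) again — its k=1 value — and the period has length 4.

[45; 1, 2, 1, 90]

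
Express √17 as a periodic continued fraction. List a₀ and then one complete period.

[4; 8]

a₀ = ⌊√17⌋ = 4.
With m₀=0, d₀=1 and mₖ₊₁ = dₖaₖ − mₖ, dₖ₊₁ = (n − mₖ₊₁²)/dₖ, aₖ₊₁ = ⌊(a₀+mₖ₊₁)/dₖ₊₁⌋:
  k=1: m=4, d=1, a=8
d=1 and a=2a₀=8 at k=1, so the next step gives (m, d) = (4, 1) again — its k=1 value — and the period has length 1.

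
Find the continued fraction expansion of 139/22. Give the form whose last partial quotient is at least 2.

[6; 3, 7]

139 = 6*22 + 7
22 = 3*7 + 1
7 = 7*1 + 0  (stop)
So 139/22 = [6; 3, 7].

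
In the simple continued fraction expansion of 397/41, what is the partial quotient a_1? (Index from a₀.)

1

397 = 9·41 + 28   →  a_0 = 9
41 = 1·28 + 13   →  a_1 = 1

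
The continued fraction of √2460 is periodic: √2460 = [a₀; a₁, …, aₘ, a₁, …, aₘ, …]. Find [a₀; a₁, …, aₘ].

a₀ = ⌊√2460⌋ = 49.
With m₀=0, d₀=1 and mₖ₊₁ = dₖaₖ − mₖ, dₖ₊₁ = (n − mₖ₊₁²)/dₖ, aₖ₊₁ = ⌊(a₀+mₖ₊₁)/dₖ₊₁⌋:
  k=1: m=49, d=59, a=1
  k=2: m=10, d=40, a=1
  k=3: m=30, d=39, a=2
  k=4: m=48, d=4, a=24
  k=5: m=48, d=39, a=2
  k=6: m=30, d=40, a=1
  k=7: m=10, d=59, a=1
  k=8: m=49, d=1, a=98
d=1 and a=2a₀=98 at k=8, so the next step gives (m, d) = (49, 59) again — its k=1 value — and the period has length 8.

[49; 1, 1, 2, 24, 2, 1, 1, 98]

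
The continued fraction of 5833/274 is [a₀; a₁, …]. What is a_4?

5833 = 21·274 + 79   →  a_0 = 21
274 = 3·79 + 37   →  a_1 = 3
79 = 2·37 + 5   →  a_2 = 2
37 = 7·5 + 2   →  a_3 = 7
5 = 2·2 + 1   →  a_4 = 2

2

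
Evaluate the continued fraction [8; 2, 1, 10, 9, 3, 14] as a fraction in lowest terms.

108142/12961

Using pₖ = aₖpₖ₋₁ + pₖ₋₂ and qₖ = aₖqₖ₋₁ + qₖ₋₂:
  k=0: a=8, p=8, q=1
  k=1: a=2, p=17, q=2
  k=2: a=1, p=25, q=3
  k=3: a=10, p=267, q=32
  k=4: a=9, p=2428, q=291
  k=5: a=3, p=7551, q=905
  k=6: a=14, p=108142, q=12961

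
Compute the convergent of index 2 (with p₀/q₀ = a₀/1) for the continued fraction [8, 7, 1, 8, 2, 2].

Using pₖ = aₖpₖ₋₁ + pₖ₋₂, qₖ = aₖqₖ₋₁ + qₖ₋₂ (with p₋₁=1, p₋₂=0, q₋₁=0, q₋₂=1):
  k=0: a=8, p=8, q=1
  k=1: a=7, p=57, q=7
  k=2: a=1, p=65, q=8

65/8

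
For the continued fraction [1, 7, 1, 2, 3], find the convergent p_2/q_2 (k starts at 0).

9/8

Using pₖ = aₖpₖ₋₁ + pₖ₋₂, qₖ = aₖqₖ₋₁ + qₖ₋₂ (with p₋₁=1, p₋₂=0, q₋₁=0, q₋₂=1):
  k=0: a=1, p=1, q=1
  k=1: a=7, p=8, q=7
  k=2: a=1, p=9, q=8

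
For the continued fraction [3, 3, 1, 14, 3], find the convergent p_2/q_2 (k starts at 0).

13/4

Using pₖ = aₖpₖ₋₁ + pₖ₋₂, qₖ = aₖqₖ₋₁ + qₖ₋₂ (with p₋₁=1, p₋₂=0, q₋₁=0, q₋₂=1):
  k=0: a=3, p=3, q=1
  k=1: a=3, p=10, q=3
  k=2: a=1, p=13, q=4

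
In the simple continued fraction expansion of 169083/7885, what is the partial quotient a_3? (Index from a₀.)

169083 = 21·7885 + 3498   →  a_0 = 21
7885 = 2·3498 + 889   →  a_1 = 2
3498 = 3·889 + 831   →  a_2 = 3
889 = 1·831 + 58   →  a_3 = 1

1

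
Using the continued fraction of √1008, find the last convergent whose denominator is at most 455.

8096/255

√1008 = [31; 1, 2, 1, 62, …] (period length 4).
Convergents:
  p_0/q_0 = 31/1
  p_1/q_1 = 32/1
  p_2/q_2 = 95/3
  p_3/q_3 = 127/4
  p_4/q_4 = 7969/251
  p_5/q_5 = 8096/255
  p_6/q_6 = 24161/761
q_5 = 255 ≤ 455 < 761 = q_6, so the answer is 8096/255.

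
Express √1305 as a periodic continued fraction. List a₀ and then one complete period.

a₀ = ⌊√1305⌋ = 36.
With m₀=0, d₀=1 and mₖ₊₁ = dₖaₖ − mₖ, dₖ₊₁ = (n − mₖ₊₁²)/dₖ, aₖ₊₁ = ⌊(a₀+mₖ₊₁)/dₖ₊₁⌋:
  k=1: m=36, d=9, a=8
  k=2: m=36, d=1, a=72
d=1 and a=2a₀=72 at k=2, so the next step gives (m, d) = (36, 9) again — its k=1 value — and the period has length 2.

[36; 8, 72]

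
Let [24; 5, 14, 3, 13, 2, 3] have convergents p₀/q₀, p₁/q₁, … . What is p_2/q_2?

Using pₖ = aₖpₖ₋₁ + pₖ₋₂, qₖ = aₖqₖ₋₁ + qₖ₋₂ (with p₋₁=1, p₋₂=0, q₋₁=0, q₋₂=1):
  k=0: a=24, p=24, q=1
  k=1: a=5, p=121, q=5
  k=2: a=14, p=1718, q=71

1718/71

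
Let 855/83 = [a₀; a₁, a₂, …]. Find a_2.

855 = 10·83 + 25   →  a_0 = 10
83 = 3·25 + 8   →  a_1 = 3
25 = 3·8 + 1   →  a_2 = 3

3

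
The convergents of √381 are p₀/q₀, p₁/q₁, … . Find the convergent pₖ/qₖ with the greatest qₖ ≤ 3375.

√381 = [19; 1, 1, 12, 1, 1, 38, …] (period length 6).
Convergents:
  p_0/q_0 = 19/1
  p_1/q_1 = 20/1
  p_2/q_2 = 39/2
  p_3/q_3 = 488/25
  p_4/q_4 = 527/27
  p_5/q_5 = 1015/52
  p_6/q_6 = 39097/2003
  p_7/q_7 = 40112/2055
  p_8/q_8 = 79209/4058
q_7 = 2055 ≤ 3375 < 4058 = q_8, so the answer is 40112/2055.

40112/2055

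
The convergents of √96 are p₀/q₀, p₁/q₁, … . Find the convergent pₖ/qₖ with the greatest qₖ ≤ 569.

√96 = [9; 1, 3, 1, 18, …] (period length 4).
Convergents:
  p_0/q_0 = 9/1
  p_1/q_1 = 10/1
  p_2/q_2 = 39/4
  p_3/q_3 = 49/5
  p_4/q_4 = 921/94
  p_5/q_5 = 970/99
  p_6/q_6 = 3831/391
  p_7/q_7 = 4801/490
  p_8/q_8 = 90249/9211
q_7 = 490 ≤ 569 < 9211 = q_8, so the answer is 4801/490.

4801/490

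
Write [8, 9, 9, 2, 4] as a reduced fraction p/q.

6277/774

Using pₖ = aₖpₖ₋₁ + pₖ₋₂ and qₖ = aₖqₖ₋₁ + qₖ₋₂:
  k=0: a=8, p=8, q=1
  k=1: a=9, p=73, q=9
  k=2: a=9, p=665, q=82
  k=3: a=2, p=1403, q=173
  k=4: a=4, p=6277, q=774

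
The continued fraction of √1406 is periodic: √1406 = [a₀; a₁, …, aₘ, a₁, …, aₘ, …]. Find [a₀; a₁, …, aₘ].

a₀ = ⌊√1406⌋ = 37.

[37; 2, 74]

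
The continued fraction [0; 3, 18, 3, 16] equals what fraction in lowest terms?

898/2743

Fold from the inside: start with 16/1.
  3 + 1/16 = 49/16
  18 + 16/49 = 898/49
  3 + 49/898 = 2743/898
  0 + 898/2743 = 898/2743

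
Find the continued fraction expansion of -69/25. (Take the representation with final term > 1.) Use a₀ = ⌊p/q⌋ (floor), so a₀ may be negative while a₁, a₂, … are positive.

-69 = -3*25 + 6
25 = 4*6 + 1
6 = 6*1 + 0  (stop)
So -69/25 = [-3; 4, 6].

[-3; 4, 6]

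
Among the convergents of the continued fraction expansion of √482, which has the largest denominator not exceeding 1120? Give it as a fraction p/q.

21230/967

√482 = [21; 1, 20, 1, 42, …] (period length 4).
Convergents:
  p_0/q_0 = 21/1
  p_1/q_1 = 22/1
  p_2/q_2 = 461/21
  p_3/q_3 = 483/22
  p_4/q_4 = 20747/945
  p_5/q_5 = 21230/967
  p_6/q_6 = 445347/20285
q_5 = 967 ≤ 1120 < 20285 = q_6, so the answer is 21230/967.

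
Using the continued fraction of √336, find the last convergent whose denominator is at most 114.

1998/109

√336 = [18; 3, 36, …] (period length 2).
Convergents:
  p_0/q_0 = 18/1
  p_1/q_1 = 55/3
  p_2/q_2 = 1998/109
  p_3/q_3 = 6049/330
q_2 = 109 ≤ 114 < 330 = q_3, so the answer is 1998/109.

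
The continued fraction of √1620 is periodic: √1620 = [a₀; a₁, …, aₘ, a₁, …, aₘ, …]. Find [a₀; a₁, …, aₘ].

a₀ = ⌊√1620⌋ = 40.
With m₀=0, d₀=1 and mₖ₊₁ = dₖaₖ − mₖ, dₖ₊₁ = (n − mₖ₊₁²)/dₖ, aₖ₊₁ = ⌊(a₀+mₖ₊₁)/dₖ₊₁⌋:
  k=1: m=40, d=20, a=4
  k=2: m=40, d=1, a=80
d=1 and a=2a₀=80 at k=2, so the next step gives (m, d) = (40, 20) again — its k=1 value — and the period has length 2.

[40; 4, 80]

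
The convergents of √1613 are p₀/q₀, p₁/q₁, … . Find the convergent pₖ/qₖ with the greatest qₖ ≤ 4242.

119121/2966

√1613 = [40; 6, 6, 80, …] (period length 3).
Convergents:
  p_0/q_0 = 40/1
  p_1/q_1 = 241/6
  p_2/q_2 = 1486/37
  p_3/q_3 = 119121/2966
  p_4/q_4 = 716212/17833
q_3 = 2966 ≤ 4242 < 17833 = q_4, so the answer is 119121/2966.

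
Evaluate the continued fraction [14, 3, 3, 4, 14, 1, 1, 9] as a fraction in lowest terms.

Using pₖ = aₖpₖ₋₁ + pₖ₋₂ and qₖ = aₖqₖ₋₁ + qₖ₋₂:
  k=0: a=14, p=14, q=1
  k=1: a=3, p=43, q=3
  k=2: a=3, p=143, q=10
  k=3: a=4, p=615, q=43
  k=4: a=14, p=8753, q=612
  k=5: a=1, p=9368, q=655
  k=6: a=1, p=18121, q=1267
  k=7: a=9, p=172457, q=12058

172457/12058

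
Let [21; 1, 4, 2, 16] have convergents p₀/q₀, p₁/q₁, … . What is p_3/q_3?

Using pₖ = aₖpₖ₋₁ + pₖ₋₂, qₖ = aₖqₖ₋₁ + qₖ₋₂ (with p₋₁=1, p₋₂=0, q₋₁=0, q₋₂=1):
  k=0: a=21, p=21, q=1
  k=1: a=1, p=22, q=1
  k=2: a=4, p=109, q=5
  k=3: a=2, p=240, q=11

240/11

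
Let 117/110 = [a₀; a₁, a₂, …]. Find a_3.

2

117 = 1·110 + 7   →  a_0 = 1
110 = 15·7 + 5   →  a_1 = 15
7 = 1·5 + 2   →  a_2 = 1
5 = 2·2 + 1   →  a_3 = 2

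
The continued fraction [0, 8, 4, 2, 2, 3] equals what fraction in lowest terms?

75/617

Fold from the inside: start with 3/1.
  2 + 1/3 = 7/3
  2 + 3/7 = 17/7
  4 + 7/17 = 75/17
  8 + 17/75 = 617/75
  0 + 75/617 = 75/617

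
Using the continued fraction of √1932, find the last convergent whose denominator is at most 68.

967/22

√1932 = [43; 1, 20, 1, 86, …] (period length 4).
Convergents:
  p_0/q_0 = 43/1
  p_1/q_1 = 44/1
  p_2/q_2 = 923/21
  p_3/q_3 = 967/22
  p_4/q_4 = 84085/1913
q_3 = 22 ≤ 68 < 1913 = q_4, so the answer is 967/22.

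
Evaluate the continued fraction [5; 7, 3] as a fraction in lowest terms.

Using pₖ = aₖpₖ₋₁ + pₖ₋₂ and qₖ = aₖqₖ₋₁ + qₖ₋₂:
  k=0: a=5, p=5, q=1
  k=1: a=7, p=36, q=7
  k=2: a=3, p=113, q=22

113/22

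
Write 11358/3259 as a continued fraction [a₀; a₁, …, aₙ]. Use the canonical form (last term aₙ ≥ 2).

11358 = 3×3259 + 1581
3259 = 2×1581 + 97
1581 = 16×97 + 29
97 = 3×29 + 10
29 = 2×10 + 9
10 = 1×9 + 1
9 = 9×1 + 0  (stop)
So 11358/3259 = [3; 2, 16, 3, 2, 1, 9].

[3; 2, 16, 3, 2, 1, 9]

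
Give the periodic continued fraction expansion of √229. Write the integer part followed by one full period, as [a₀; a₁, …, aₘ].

[15; 7, 1, 1, 7, 30]

a₀ = ⌊√229⌋ = 15.
With m₀=0, d₀=1 and mₖ₊₁ = dₖaₖ − mₖ, dₖ₊₁ = (n − mₖ₊₁²)/dₖ, aₖ₊₁ = ⌊(a₀+mₖ₊₁)/dₖ₊₁⌋:
  k=1: m=15, d=4, a=7
  k=2: m=13, d=15, a=1
  k=3: m=2, d=15, a=1
  k=4: m=13, d=4, a=7
  k=5: m=15, d=1, a=30
d=1 and a=2a₀=30 at k=5, so the next step gives (m, d) = (15, 4) again — its k=1 value — and the period has length 5.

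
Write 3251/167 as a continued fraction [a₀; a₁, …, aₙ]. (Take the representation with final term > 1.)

[19; 2, 7, 11]

3251 = 19·167 + 78
167 = 2·78 + 11
78 = 7·11 + 1
11 = 11·1 + 0  (stop)
So 3251/167 = [19; 2, 7, 11].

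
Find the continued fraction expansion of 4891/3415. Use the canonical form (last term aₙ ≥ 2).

[1; 2, 3, 5, 3, 9, 3]

4891 = 1×3415 + 1476
3415 = 2×1476 + 463
1476 = 3×463 + 87
463 = 5×87 + 28
87 = 3×28 + 3
28 = 9×3 + 1
3 = 3×1 + 0  (stop)
So 4891/3415 = [1; 2, 3, 5, 3, 9, 3].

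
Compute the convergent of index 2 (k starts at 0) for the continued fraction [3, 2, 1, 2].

Using pₖ = aₖpₖ₋₁ + pₖ₋₂, qₖ = aₖqₖ₋₁ + qₖ₋₂ (with p₋₁=1, p₋₂=0, q₋₁=0, q₋₂=1):
  k=0: a=3, p=3, q=1
  k=1: a=2, p=7, q=2
  k=2: a=1, p=10, q=3

10/3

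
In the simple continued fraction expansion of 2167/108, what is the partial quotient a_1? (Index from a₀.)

2167 = 20·108 + 7   →  a_0 = 20
108 = 15·7 + 3   →  a_1 = 15

15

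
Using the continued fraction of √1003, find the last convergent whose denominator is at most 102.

2977/94

√1003 = [31; 1, 2, 31, 2, 1, 62, …] (period length 6).
Convergents:
  p_0/q_0 = 31/1
  p_1/q_1 = 32/1
  p_2/q_2 = 95/3
  p_3/q_3 = 2977/94
  p_4/q_4 = 6049/191
q_3 = 94 ≤ 102 < 191 = q_4, so the answer is 2977/94.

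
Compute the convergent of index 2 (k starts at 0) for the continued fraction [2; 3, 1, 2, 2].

9/4

Using pₖ = aₖpₖ₋₁ + pₖ₋₂, qₖ = aₖqₖ₋₁ + qₖ₋₂ (with p₋₁=1, p₋₂=0, q₋₁=0, q₋₂=1):
  k=0: a=2, p=2, q=1
  k=1: a=3, p=7, q=3
  k=2: a=1, p=9, q=4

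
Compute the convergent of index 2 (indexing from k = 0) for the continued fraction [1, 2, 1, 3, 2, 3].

4/3

Using pₖ = aₖpₖ₋₁ + pₖ₋₂, qₖ = aₖqₖ₋₁ + qₖ₋₂ (with p₋₁=1, p₋₂=0, q₋₁=0, q₋₂=1):
  k=0: a=1, p=1, q=1
  k=1: a=2, p=3, q=2
  k=2: a=1, p=4, q=3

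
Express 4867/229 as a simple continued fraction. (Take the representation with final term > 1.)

[21; 3, 1, 18, 3]

4867 = 21×229 + 58
229 = 3×58 + 55
58 = 1×55 + 3
55 = 18×3 + 1
3 = 3×1 + 0  (stop)
So 4867/229 = [21; 3, 1, 18, 3].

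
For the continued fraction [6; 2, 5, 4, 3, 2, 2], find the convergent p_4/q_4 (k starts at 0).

962/149

Using pₖ = aₖpₖ₋₁ + pₖ₋₂, qₖ = aₖqₖ₋₁ + qₖ₋₂ (with p₋₁=1, p₋₂=0, q₋₁=0, q₋₂=1):
  k=0: a=6, p=6, q=1
  k=1: a=2, p=13, q=2
  k=2: a=5, p=71, q=11
  k=3: a=4, p=297, q=46
  k=4: a=3, p=962, q=149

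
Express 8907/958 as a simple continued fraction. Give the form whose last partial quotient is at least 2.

[9; 3, 2, 1, 3, 3, 2, 3]

8907 = 9·958 + 285
958 = 3·285 + 103
285 = 2·103 + 79
103 = 1·79 + 24
79 = 3·24 + 7
24 = 3·7 + 3
7 = 2·3 + 1
3 = 3·1 + 0  (stop)
So 8907/958 = [9; 3, 2, 1, 3, 3, 2, 3].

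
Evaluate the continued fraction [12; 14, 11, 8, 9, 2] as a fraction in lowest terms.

Using pₖ = aₖpₖ₋₁ + pₖ₋₂ and qₖ = aₖqₖ₋₁ + qₖ₋₂:
  k=0: a=12, p=12, q=1
  k=1: a=14, p=169, q=14
  k=2: a=11, p=1871, q=155
  k=3: a=8, p=15137, q=1254
  k=4: a=9, p=138104, q=11441
  k=5: a=2, p=291345, q=24136

291345/24136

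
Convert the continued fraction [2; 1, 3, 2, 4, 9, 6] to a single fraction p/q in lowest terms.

6255/2254

Fold from the inside: start with 6/1.
  9 + 1/6 = 55/6
  4 + 6/55 = 226/55
  2 + 55/226 = 507/226
  3 + 226/507 = 1747/507
  1 + 507/1747 = 2254/1747
  2 + 1747/2254 = 6255/2254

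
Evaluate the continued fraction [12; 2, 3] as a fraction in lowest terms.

Fold from the inside: start with 3/1.
  2 + 1/3 = 7/3
  12 + 3/7 = 87/7

87/7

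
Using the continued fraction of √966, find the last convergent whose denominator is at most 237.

4631/149

√966 = [31; 12, 2, 2, 2, 12, 62, …] (period length 6).
Convergents:
  p_0/q_0 = 31/1
  p_1/q_1 = 373/12
  p_2/q_2 = 777/25
  p_3/q_3 = 1927/62
  p_4/q_4 = 4631/149
  p_5/q_5 = 57499/1850
q_4 = 149 ≤ 237 < 1850 = q_5, so the answer is 4631/149.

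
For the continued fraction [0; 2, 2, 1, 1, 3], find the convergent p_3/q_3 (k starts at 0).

3/7

Using pₖ = aₖpₖ₋₁ + pₖ₋₂, qₖ = aₖqₖ₋₁ + qₖ₋₂ (with p₋₁=1, p₋₂=0, q₋₁=0, q₋₂=1):
  k=0: a=0, p=0, q=1
  k=1: a=2, p=1, q=2
  k=2: a=2, p=2, q=5
  k=3: a=1, p=3, q=7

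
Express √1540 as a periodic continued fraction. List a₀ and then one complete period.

a₀ = ⌊√1540⌋ = 39.
With m₀=0, d₀=1 and mₖ₊₁ = dₖaₖ − mₖ, dₖ₊₁ = (n − mₖ₊₁²)/dₖ, aₖ₊₁ = ⌊(a₀+mₖ₊₁)/dₖ₊₁⌋:
  k=1: m=39, d=19, a=4
  k=2: m=37, d=9, a=8
  k=3: m=35, d=35, a=2
  k=4: m=35, d=9, a=8
  k=5: m=37, d=19, a=4
  k=6: m=39, d=1, a=78
d=1 and a=2a₀=78 at k=6, so the next step gives (m, d) = (39, 19) again — its k=1 value — and the period has length 6.

[39; 4, 8, 2, 8, 4, 78]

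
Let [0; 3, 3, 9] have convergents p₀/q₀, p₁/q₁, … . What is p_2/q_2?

Using pₖ = aₖpₖ₋₁ + pₖ₋₂, qₖ = aₖqₖ₋₁ + qₖ₋₂ (with p₋₁=1, p₋₂=0, q₋₁=0, q₋₂=1):
  k=0: a=0, p=0, q=1
  k=1: a=3, p=1, q=3
  k=2: a=3, p=3, q=10

3/10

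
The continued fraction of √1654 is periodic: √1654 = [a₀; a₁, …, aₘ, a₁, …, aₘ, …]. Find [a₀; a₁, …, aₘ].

[40; 1, 2, 40, 2, 1, 80]

a₀ = ⌊√1654⌋ = 40.
With m₀=0, d₀=1 and mₖ₊₁ = dₖaₖ − mₖ, dₖ₊₁ = (n − mₖ₊₁²)/dₖ, aₖ₊₁ = ⌊(a₀+mₖ₊₁)/dₖ₊₁⌋:
  k=1: m=40, d=54, a=1
  k=2: m=14, d=27, a=2
  k=3: m=40, d=2, a=40
  k=4: m=40, d=27, a=2
  k=5: m=14, d=54, a=1
  k=6: m=40, d=1, a=80
d=1 and a=2a₀=80 at k=6, so the next step gives (m, d) = (40, 54) again — its k=1 value — and the period has length 6.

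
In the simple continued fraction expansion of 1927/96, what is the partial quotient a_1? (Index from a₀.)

13

1927 = 20·96 + 7   →  a_0 = 20
96 = 13·7 + 5   →  a_1 = 13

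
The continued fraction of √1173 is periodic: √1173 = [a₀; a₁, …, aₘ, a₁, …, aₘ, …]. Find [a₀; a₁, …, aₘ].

[34; 4, 68]

a₀ = ⌊√1173⌋ = 34.
With m₀=0, d₀=1 and mₖ₊₁ = dₖaₖ − mₖ, dₖ₊₁ = (n − mₖ₊₁²)/dₖ, aₖ₊₁ = ⌊(a₀+mₖ₊₁)/dₖ₊₁⌋:
  k=1: m=34, d=17, a=4
  k=2: m=34, d=1, a=68
d=1 and a=2a₀=68 at k=2, so the next step gives (m, d) = (34, 17) again — its k=1 value — and the period has length 2.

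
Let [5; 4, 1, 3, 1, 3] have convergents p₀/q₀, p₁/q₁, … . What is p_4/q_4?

125/24

Using pₖ = aₖpₖ₋₁ + pₖ₋₂, qₖ = aₖqₖ₋₁ + qₖ₋₂ (with p₋₁=1, p₋₂=0, q₋₁=0, q₋₂=1):
  k=0: a=5, p=5, q=1
  k=1: a=4, p=21, q=4
  k=2: a=1, p=26, q=5
  k=3: a=3, p=99, q=19
  k=4: a=1, p=125, q=24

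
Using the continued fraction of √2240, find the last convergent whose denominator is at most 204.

√2240 = [47; 3, 23, 3, 94, …] (period length 4).
Convergents:
  p_0/q_0 = 47/1
  p_1/q_1 = 142/3
  p_2/q_2 = 3313/70
  p_3/q_3 = 10081/213
q_2 = 70 ≤ 204 < 213 = q_3, so the answer is 3313/70.

3313/70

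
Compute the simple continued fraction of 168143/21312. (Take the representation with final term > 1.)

168143 = 7·21312 + 18959
21312 = 1·18959 + 2353
18959 = 8·2353 + 135
2353 = 17·135 + 58
135 = 2·58 + 19
58 = 3·19 + 1
19 = 19·1 + 0  (stop)
So 168143/21312 = [7; 1, 8, 17, 2, 3, 19].

[7; 1, 8, 17, 2, 3, 19]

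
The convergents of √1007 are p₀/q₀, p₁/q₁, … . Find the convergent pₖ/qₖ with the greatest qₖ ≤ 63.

√1007 = [31; 1, 2, 1, 2, 1, 62, …] (period length 6).
Convergents:
  p_0/q_0 = 31/1
  p_1/q_1 = 32/1
  p_2/q_2 = 95/3
  p_3/q_3 = 127/4
  p_4/q_4 = 349/11
  p_5/q_5 = 476/15
  p_6/q_6 = 29861/941
q_5 = 15 ≤ 63 < 941 = q_6, so the answer is 476/15.

476/15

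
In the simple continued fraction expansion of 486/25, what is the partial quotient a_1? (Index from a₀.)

2

486 = 19·25 + 11   →  a_0 = 19
25 = 2·11 + 3   →  a_1 = 2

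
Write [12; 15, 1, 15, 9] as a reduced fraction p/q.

Fold from the inside: start with 9/1.
  15 + 1/9 = 136/9
  1 + 9/136 = 145/136
  15 + 136/145 = 2311/145
  12 + 145/2311 = 27877/2311

27877/2311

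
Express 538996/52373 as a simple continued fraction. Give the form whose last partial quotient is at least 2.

538996 = 10·52373 + 15266
52373 = 3·15266 + 6575
15266 = 2·6575 + 2116
6575 = 3·2116 + 227
2116 = 9·227 + 73
227 = 3·73 + 8
73 = 9·8 + 1
8 = 8·1 + 0  (stop)
So 538996/52373 = [10; 3, 2, 3, 9, 3, 9, 8].

[10; 3, 2, 3, 9, 3, 9, 8]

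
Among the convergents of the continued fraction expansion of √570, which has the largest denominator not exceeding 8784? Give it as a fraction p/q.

√570 = [23; 1, 6, 1, 46, …] (period length 4).
Convergents:
  p_0/q_0 = 23/1
  p_1/q_1 = 24/1
  p_2/q_2 = 167/7
  p_3/q_3 = 191/8
  p_4/q_4 = 8953/375
  p_5/q_5 = 9144/383
  p_6/q_6 = 63817/2673
  p_7/q_7 = 72961/3056
  p_8/q_8 = 3420023/143249
q_7 = 3056 ≤ 8784 < 143249 = q_8, so the answer is 72961/3056.

72961/3056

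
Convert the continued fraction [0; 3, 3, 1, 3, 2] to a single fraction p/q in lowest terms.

34/111

Fold from the inside: start with 2/1.
  3 + 1/2 = 7/2
  1 + 2/7 = 9/7
  3 + 7/9 = 34/9
  3 + 9/34 = 111/34
  0 + 34/111 = 34/111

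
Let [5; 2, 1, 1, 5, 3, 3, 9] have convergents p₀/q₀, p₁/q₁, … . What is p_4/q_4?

151/28

Using pₖ = aₖpₖ₋₁ + pₖ₋₂, qₖ = aₖqₖ₋₁ + qₖ₋₂ (with p₋₁=1, p₋₂=0, q₋₁=0, q₋₂=1):
  k=0: a=5, p=5, q=1
  k=1: a=2, p=11, q=2
  k=2: a=1, p=16, q=3
  k=3: a=1, p=27, q=5
  k=4: a=5, p=151, q=28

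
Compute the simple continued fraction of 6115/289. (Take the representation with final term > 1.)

[21; 6, 3, 1, 1, 6]

6115 = 21×289 + 46
289 = 6×46 + 13
46 = 3×13 + 7
13 = 1×7 + 6
7 = 1×6 + 1
6 = 6×1 + 0  (stop)
So 6115/289 = [21; 6, 3, 1, 1, 6].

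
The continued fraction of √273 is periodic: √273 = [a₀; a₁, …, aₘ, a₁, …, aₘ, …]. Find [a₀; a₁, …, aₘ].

a₀ = ⌊√273⌋ = 16.
With m₀=0, d₀=1 and mₖ₊₁ = dₖaₖ − mₖ, dₖ₊₁ = (n − mₖ₊₁²)/dₖ, aₖ₊₁ = ⌊(a₀+mₖ₊₁)/dₖ₊₁⌋:
  k=1: m=16, d=17, a=1
  k=2: m=1, d=16, a=1
  k=3: m=15, d=3, a=10
  k=4: m=15, d=16, a=1
  k=5: m=1, d=17, a=1
  k=6: m=16, d=1, a=32
d=1 and a=2a₀=32 at k=6, so the next step gives (m, d) = (16, 17) again — its k=1 value — and the period has length 6.

[16; 1, 1, 10, 1, 1, 32]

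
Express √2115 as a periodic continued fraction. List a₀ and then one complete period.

[45; 1, 90]

a₀ = ⌊√2115⌋ = 45.
With m₀=0, d₀=1 and mₖ₊₁ = dₖaₖ − mₖ, dₖ₊₁ = (n − mₖ₊₁²)/dₖ, aₖ₊₁ = ⌊(a₀+mₖ₊₁)/dₖ₊₁⌋:
  k=1: m=45, d=90, a=1
  k=2: m=45, d=1, a=90
d=1 and a=2a₀=90 at k=2, so the next step gives (m, d) = (45, 90) again — its k=1 value — and the period has length 2.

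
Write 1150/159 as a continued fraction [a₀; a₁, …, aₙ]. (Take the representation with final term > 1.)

1150 = 7·159 + 37
159 = 4·37 + 11
37 = 3·11 + 4
11 = 2·4 + 3
4 = 1·3 + 1
3 = 3·1 + 0  (stop)
So 1150/159 = [7; 4, 3, 2, 1, 3].

[7; 4, 3, 2, 1, 3]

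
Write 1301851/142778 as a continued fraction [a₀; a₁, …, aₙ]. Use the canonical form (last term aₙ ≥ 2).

[9; 8, 2, 9, 9, 2, 3, 13]

1301851 = 9·142778 + 16849
142778 = 8·16849 + 7986
16849 = 2·7986 + 877
7986 = 9·877 + 93
877 = 9·93 + 40
93 = 2·40 + 13
40 = 3·13 + 1
13 = 13·1 + 0  (stop)
So 1301851/142778 = [9; 8, 2, 9, 9, 2, 3, 13].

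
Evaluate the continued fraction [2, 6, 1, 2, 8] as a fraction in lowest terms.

Using pₖ = aₖpₖ₋₁ + pₖ₋₂ and qₖ = aₖqₖ₋₁ + qₖ₋₂:
  k=0: a=2, p=2, q=1
  k=1: a=6, p=13, q=6
  k=2: a=1, p=15, q=7
  k=3: a=2, p=43, q=20
  k=4: a=8, p=359, q=167

359/167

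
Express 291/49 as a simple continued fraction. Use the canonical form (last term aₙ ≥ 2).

[5; 1, 15, 3]

291 = 5×49 + 46
49 = 1×46 + 3
46 = 15×3 + 1
3 = 3×1 + 0  (stop)
So 291/49 = [5; 1, 15, 3].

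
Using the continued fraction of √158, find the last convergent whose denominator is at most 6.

√158 = [12; 1, 1, 3, 12, 3, 1, 1, 24, …] (period length 8).
Convergents:
  p_0/q_0 = 12/1
  p_1/q_1 = 13/1
  p_2/q_2 = 25/2
  p_3/q_3 = 88/7
q_2 = 2 ≤ 6 < 7 = q_3, so the answer is 25/2.

25/2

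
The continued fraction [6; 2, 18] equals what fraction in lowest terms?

Fold from the inside: start with 18/1.
  2 + 1/18 = 37/18
  6 + 18/37 = 240/37

240/37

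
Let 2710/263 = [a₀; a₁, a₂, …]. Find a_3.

2710 = 10·263 + 80   →  a_0 = 10
263 = 3·80 + 23   →  a_1 = 3
80 = 3·23 + 11   →  a_2 = 3
23 = 2·11 + 1   →  a_3 = 2

2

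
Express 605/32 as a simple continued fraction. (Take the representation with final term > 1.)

[18; 1, 9, 1, 2]

605 = 18·32 + 29
32 = 1·29 + 3
29 = 9·3 + 2
3 = 1·2 + 1
2 = 2·1 + 0  (stop)
So 605/32 = [18; 1, 9, 1, 2].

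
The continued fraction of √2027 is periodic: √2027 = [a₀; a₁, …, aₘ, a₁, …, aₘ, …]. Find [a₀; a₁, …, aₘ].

[45; 45, 90]

a₀ = ⌊√2027⌋ = 45.
With m₀=0, d₀=1 and mₖ₊₁ = dₖaₖ − mₖ, dₖ₊₁ = (n − mₖ₊₁²)/dₖ, aₖ₊₁ = ⌊(a₀+mₖ₊₁)/dₖ₊₁⌋:
  k=1: m=45, d=2, a=45
  k=2: m=45, d=1, a=90
d=1 and a=2a₀=90 at k=2, so the next step gives (m, d) = (45, 2) again — its k=1 value — and the period has length 2.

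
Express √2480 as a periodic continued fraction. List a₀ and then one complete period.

a₀ = ⌊√2480⌋ = 49.
With m₀=0, d₀=1 and mₖ₊₁ = dₖaₖ − mₖ, dₖ₊₁ = (n − mₖ₊₁²)/dₖ, aₖ₊₁ = ⌊(a₀+mₖ₊₁)/dₖ₊₁⌋:
  k=1: m=49, d=79, a=1
  k=2: m=30, d=20, a=3
  k=3: m=30, d=79, a=1
  k=4: m=49, d=1, a=98
d=1 and a=2a₀=98 at k=4, so the next step gives (m, d) = (49, 79) again — its k=1 value — and the period has length 4.

[49; 1, 3, 1, 98]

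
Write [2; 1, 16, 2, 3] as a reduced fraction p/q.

359/122

Using pₖ = aₖpₖ₋₁ + pₖ₋₂ and qₖ = aₖqₖ₋₁ + qₖ₋₂:
  k=0: a=2, p=2, q=1
  k=1: a=1, p=3, q=1
  k=2: a=16, p=50, q=17
  k=3: a=2, p=103, q=35
  k=4: a=3, p=359, q=122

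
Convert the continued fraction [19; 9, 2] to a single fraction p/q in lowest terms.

363/19

Fold from the inside: start with 2/1.
  9 + 1/2 = 19/2
  19 + 2/19 = 363/19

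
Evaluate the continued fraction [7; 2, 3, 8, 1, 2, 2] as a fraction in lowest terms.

3277/441

Fold from the inside: start with 2/1.
  2 + 1/2 = 5/2
  1 + 2/5 = 7/5
  8 + 5/7 = 61/7
  3 + 7/61 = 190/61
  2 + 61/190 = 441/190
  7 + 190/441 = 3277/441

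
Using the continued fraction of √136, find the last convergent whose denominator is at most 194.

√136 = [11; 1, 1, 1, 22, …] (period length 4).
Convergents:
  p_0/q_0 = 11/1
  p_1/q_1 = 12/1
  p_2/q_2 = 23/2
  p_3/q_3 = 35/3
  p_4/q_4 = 793/68
  p_5/q_5 = 828/71
  p_6/q_6 = 1621/139
  p_7/q_7 = 2449/210
q_6 = 139 ≤ 194 < 210 = q_7, so the answer is 1621/139.

1621/139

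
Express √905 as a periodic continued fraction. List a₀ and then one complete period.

[30; 12, 60]

a₀ = ⌊√905⌋ = 30.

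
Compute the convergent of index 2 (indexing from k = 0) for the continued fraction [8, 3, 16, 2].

Using pₖ = aₖpₖ₋₁ + pₖ₋₂, qₖ = aₖqₖ₋₁ + qₖ₋₂ (with p₋₁=1, p₋₂=0, q₋₁=0, q₋₂=1):
  k=0: a=8, p=8, q=1
  k=1: a=3, p=25, q=3
  k=2: a=16, p=408, q=49

408/49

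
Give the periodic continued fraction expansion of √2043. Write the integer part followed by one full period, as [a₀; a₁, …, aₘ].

[45; 5, 90]

a₀ = ⌊√2043⌋ = 45.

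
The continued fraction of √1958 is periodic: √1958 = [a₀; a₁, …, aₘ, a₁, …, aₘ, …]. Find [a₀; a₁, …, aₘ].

a₀ = ⌊√1958⌋ = 44.
With m₀=0, d₀=1 and mₖ₊₁ = dₖaₖ − mₖ, dₖ₊₁ = (n − mₖ₊₁²)/dₖ, aₖ₊₁ = ⌊(a₀+mₖ₊₁)/dₖ₊₁⌋:
  k=1: m=44, d=22, a=4
  k=2: m=44, d=1, a=88
d=1 and a=2a₀=88 at k=2, so the next step gives (m, d) = (44, 22) again — its k=1 value — and the period has length 2.

[44; 4, 88]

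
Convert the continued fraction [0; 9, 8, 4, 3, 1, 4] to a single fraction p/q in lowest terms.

667/6084

Fold from the inside: start with 4/1.
  1 + 1/4 = 5/4
  3 + 4/5 = 19/5
  4 + 5/19 = 81/19
  8 + 19/81 = 667/81
  9 + 81/667 = 6084/667
  0 + 667/6084 = 667/6084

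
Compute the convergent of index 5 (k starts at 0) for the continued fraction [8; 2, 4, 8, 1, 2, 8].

2027/240

Using pₖ = aₖpₖ₋₁ + pₖ₋₂, qₖ = aₖqₖ₋₁ + qₖ₋₂ (with p₋₁=1, p₋₂=0, q₋₁=0, q₋₂=1):
  k=0: a=8, p=8, q=1
  k=1: a=2, p=17, q=2
  k=2: a=4, p=76, q=9
  k=3: a=8, p=625, q=74
  k=4: a=1, p=701, q=83
  k=5: a=2, p=2027, q=240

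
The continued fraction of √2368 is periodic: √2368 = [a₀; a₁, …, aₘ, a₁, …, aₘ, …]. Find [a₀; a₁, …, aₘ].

a₀ = ⌊√2368⌋ = 48.

[48; 1, 1, 1, 23, 1, 1, 1, 96]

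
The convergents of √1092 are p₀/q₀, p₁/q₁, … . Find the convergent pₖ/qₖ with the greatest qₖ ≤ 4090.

48015/1453

√1092 = [33; 22, 66, …] (period length 2).
Convergents:
  p_0/q_0 = 33/1
  p_1/q_1 = 727/22
  p_2/q_2 = 48015/1453
  p_3/q_3 = 1057057/31988
q_2 = 1453 ≤ 4090 < 31988 = q_3, so the answer is 48015/1453.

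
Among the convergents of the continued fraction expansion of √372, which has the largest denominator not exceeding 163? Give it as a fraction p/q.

1678/87

√372 = [19; 3, 2, 12, 2, 3, 38, …] (period length 6).
Convergents:
  p_0/q_0 = 19/1
  p_1/q_1 = 58/3
  p_2/q_2 = 135/7
  p_3/q_3 = 1678/87
  p_4/q_4 = 3491/181
q_3 = 87 ≤ 163 < 181 = q_4, so the answer is 1678/87.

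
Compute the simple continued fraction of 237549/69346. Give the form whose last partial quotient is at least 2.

237549 = 3*69346 + 29511
69346 = 2*29511 + 10324
29511 = 2*10324 + 8863
10324 = 1*8863 + 1461
8863 = 6*1461 + 97
1461 = 15*97 + 6
97 = 16*6 + 1
6 = 6*1 + 0  (stop)
So 237549/69346 = [3; 2, 2, 1, 6, 15, 16, 6].

[3; 2, 2, 1, 6, 15, 16, 6]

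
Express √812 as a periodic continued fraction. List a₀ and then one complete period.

a₀ = ⌊√812⌋ = 28.

[28; 2, 56]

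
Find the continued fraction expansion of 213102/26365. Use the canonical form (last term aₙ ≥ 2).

213102 = 8*26365 + 2182
26365 = 12*2182 + 181
2182 = 12*181 + 10
181 = 18*10 + 1
10 = 10*1 + 0  (stop)
So 213102/26365 = [8; 12, 12, 18, 10].

[8; 12, 12, 18, 10]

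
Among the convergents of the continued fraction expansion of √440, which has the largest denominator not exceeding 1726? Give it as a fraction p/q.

√440 = [20; 1, 40, …] (period length 2).
Convergents:
  p_0/q_0 = 20/1
  p_1/q_1 = 21/1
  p_2/q_2 = 860/41
  p_3/q_3 = 881/42
  p_4/q_4 = 36100/1721
  p_5/q_5 = 36981/1763
q_4 = 1721 ≤ 1726 < 1763 = q_5, so the answer is 36100/1721.

36100/1721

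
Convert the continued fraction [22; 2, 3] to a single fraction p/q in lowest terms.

Using pₖ = aₖpₖ₋₁ + pₖ₋₂ and qₖ = aₖqₖ₋₁ + qₖ₋₂:
  k=0: a=22, p=22, q=1
  k=1: a=2, p=45, q=2
  k=2: a=3, p=157, q=7

157/7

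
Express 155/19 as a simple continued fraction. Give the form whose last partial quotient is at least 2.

155 = 8·19 + 3
19 = 6·3 + 1
3 = 3·1 + 0  (stop)
So 155/19 = [8; 6, 3].

[8; 6, 3]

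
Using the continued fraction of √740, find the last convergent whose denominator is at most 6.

136/5

√740 = [27; 4, 1, 12, 1, 4, 54, …] (period length 6).
Convergents:
  p_0/q_0 = 27/1
  p_1/q_1 = 109/4
  p_2/q_2 = 136/5
  p_3/q_3 = 1741/64
q_2 = 5 ≤ 6 < 64 = q_3, so the answer is 136/5.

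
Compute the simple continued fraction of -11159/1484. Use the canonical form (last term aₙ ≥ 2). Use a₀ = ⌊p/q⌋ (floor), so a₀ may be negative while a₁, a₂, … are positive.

-11159 = -8·1484 + 713
1484 = 2·713 + 58
713 = 12·58 + 17
58 = 3·17 + 7
17 = 2·7 + 3
7 = 2·3 + 1
3 = 3·1 + 0  (stop)
So -11159/1484 = [-8; 2, 12, 3, 2, 2, 3].

[-8; 2, 12, 3, 2, 2, 3]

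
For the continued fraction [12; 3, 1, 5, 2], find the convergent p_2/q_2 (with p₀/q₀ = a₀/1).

Using pₖ = aₖpₖ₋₁ + pₖ₋₂, qₖ = aₖqₖ₋₁ + qₖ₋₂ (with p₋₁=1, p₋₂=0, q₋₁=0, q₋₂=1):
  k=0: a=12, p=12, q=1
  k=1: a=3, p=37, q=3
  k=2: a=1, p=49, q=4

49/4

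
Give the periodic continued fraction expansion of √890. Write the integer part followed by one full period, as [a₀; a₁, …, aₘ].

a₀ = ⌊√890⌋ = 29.
With m₀=0, d₀=1 and mₖ₊₁ = dₖaₖ − mₖ, dₖ₊₁ = (n − mₖ₊₁²)/dₖ, aₖ₊₁ = ⌊(a₀+mₖ₊₁)/dₖ₊₁⌋:
  k=1: m=29, d=49, a=1
  k=2: m=20, d=10, a=4
  k=3: m=20, d=49, a=1
  k=4: m=29, d=1, a=58
d=1 and a=2a₀=58 at k=4, so the next step gives (m, d) = (29, 49) again — its k=1 value — and the period has length 4.

[29; 1, 4, 1, 58]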